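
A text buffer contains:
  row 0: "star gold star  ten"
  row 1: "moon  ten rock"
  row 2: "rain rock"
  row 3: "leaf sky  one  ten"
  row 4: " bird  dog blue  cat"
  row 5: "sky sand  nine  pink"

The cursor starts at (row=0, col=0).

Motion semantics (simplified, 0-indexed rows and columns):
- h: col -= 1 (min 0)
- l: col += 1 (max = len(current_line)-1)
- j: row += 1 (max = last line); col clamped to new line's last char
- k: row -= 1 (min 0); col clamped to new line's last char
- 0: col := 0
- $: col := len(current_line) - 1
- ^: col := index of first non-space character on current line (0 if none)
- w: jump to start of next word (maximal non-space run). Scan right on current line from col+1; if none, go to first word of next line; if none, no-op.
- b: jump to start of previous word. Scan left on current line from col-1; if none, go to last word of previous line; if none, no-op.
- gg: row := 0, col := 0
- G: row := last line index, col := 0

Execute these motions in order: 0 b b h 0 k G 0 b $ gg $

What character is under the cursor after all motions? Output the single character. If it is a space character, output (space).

After 1 (0): row=0 col=0 char='s'
After 2 (b): row=0 col=0 char='s'
After 3 (b): row=0 col=0 char='s'
After 4 (h): row=0 col=0 char='s'
After 5 (0): row=0 col=0 char='s'
After 6 (k): row=0 col=0 char='s'
After 7 (G): row=5 col=0 char='s'
After 8 (0): row=5 col=0 char='s'
After 9 (b): row=4 col=17 char='c'
After 10 ($): row=4 col=19 char='t'
After 11 (gg): row=0 col=0 char='s'
After 12 ($): row=0 col=18 char='n'

Answer: n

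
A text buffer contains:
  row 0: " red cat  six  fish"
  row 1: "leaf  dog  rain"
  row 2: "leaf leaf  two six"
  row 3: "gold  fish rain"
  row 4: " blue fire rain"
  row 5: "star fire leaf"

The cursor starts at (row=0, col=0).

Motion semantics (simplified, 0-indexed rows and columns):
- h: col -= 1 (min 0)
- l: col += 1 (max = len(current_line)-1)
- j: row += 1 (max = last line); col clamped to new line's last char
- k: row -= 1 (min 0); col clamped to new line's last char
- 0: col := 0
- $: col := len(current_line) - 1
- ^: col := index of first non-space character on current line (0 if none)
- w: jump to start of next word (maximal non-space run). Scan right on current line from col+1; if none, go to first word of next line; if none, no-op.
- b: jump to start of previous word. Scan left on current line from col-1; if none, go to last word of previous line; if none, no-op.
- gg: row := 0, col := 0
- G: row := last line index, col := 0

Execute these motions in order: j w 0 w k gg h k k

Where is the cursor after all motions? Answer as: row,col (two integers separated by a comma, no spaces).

After 1 (j): row=1 col=0 char='l'
After 2 (w): row=1 col=6 char='d'
After 3 (0): row=1 col=0 char='l'
After 4 (w): row=1 col=6 char='d'
After 5 (k): row=0 col=6 char='a'
After 6 (gg): row=0 col=0 char='_'
After 7 (h): row=0 col=0 char='_'
After 8 (k): row=0 col=0 char='_'
After 9 (k): row=0 col=0 char='_'

Answer: 0,0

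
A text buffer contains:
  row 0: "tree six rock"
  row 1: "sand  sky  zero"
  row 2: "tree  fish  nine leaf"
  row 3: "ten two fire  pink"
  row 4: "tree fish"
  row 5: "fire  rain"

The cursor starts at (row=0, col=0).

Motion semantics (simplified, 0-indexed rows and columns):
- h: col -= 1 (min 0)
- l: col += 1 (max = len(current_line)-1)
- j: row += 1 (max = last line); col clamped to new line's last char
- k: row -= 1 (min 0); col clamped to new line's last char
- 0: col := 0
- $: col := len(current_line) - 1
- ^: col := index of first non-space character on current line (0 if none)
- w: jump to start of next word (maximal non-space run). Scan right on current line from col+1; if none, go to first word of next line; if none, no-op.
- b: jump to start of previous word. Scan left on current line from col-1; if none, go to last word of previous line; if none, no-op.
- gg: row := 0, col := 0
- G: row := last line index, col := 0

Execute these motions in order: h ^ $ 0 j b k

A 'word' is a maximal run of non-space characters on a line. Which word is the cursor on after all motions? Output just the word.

Answer: rock

Derivation:
After 1 (h): row=0 col=0 char='t'
After 2 (^): row=0 col=0 char='t'
After 3 ($): row=0 col=12 char='k'
After 4 (0): row=0 col=0 char='t'
After 5 (j): row=1 col=0 char='s'
After 6 (b): row=0 col=9 char='r'
After 7 (k): row=0 col=9 char='r'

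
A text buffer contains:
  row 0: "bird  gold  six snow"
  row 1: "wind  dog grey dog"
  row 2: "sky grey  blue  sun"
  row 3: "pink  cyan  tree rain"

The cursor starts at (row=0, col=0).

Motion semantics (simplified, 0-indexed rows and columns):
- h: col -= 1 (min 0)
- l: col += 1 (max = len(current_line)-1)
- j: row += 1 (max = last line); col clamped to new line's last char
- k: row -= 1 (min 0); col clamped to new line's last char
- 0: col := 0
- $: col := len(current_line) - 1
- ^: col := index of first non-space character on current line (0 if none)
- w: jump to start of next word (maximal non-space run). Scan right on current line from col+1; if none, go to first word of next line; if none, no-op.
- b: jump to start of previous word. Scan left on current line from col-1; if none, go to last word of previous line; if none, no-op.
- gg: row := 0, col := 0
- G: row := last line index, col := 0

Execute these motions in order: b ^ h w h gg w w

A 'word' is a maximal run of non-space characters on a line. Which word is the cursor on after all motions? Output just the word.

Answer: six

Derivation:
After 1 (b): row=0 col=0 char='b'
After 2 (^): row=0 col=0 char='b'
After 3 (h): row=0 col=0 char='b'
After 4 (w): row=0 col=6 char='g'
After 5 (h): row=0 col=5 char='_'
After 6 (gg): row=0 col=0 char='b'
After 7 (w): row=0 col=6 char='g'
After 8 (w): row=0 col=12 char='s'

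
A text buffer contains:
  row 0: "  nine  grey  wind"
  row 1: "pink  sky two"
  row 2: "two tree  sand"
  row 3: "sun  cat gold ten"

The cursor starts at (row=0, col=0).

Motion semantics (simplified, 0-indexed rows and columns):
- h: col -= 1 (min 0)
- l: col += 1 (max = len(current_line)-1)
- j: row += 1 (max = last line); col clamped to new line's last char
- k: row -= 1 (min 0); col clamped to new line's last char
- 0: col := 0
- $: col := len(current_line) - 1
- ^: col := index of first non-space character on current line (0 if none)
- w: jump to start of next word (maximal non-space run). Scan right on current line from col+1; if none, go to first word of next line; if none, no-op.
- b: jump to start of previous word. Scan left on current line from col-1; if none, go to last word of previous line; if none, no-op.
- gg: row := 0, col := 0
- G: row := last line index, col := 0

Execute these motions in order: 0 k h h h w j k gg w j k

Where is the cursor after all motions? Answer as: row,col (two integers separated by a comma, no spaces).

After 1 (0): row=0 col=0 char='_'
After 2 (k): row=0 col=0 char='_'
After 3 (h): row=0 col=0 char='_'
After 4 (h): row=0 col=0 char='_'
After 5 (h): row=0 col=0 char='_'
After 6 (w): row=0 col=2 char='n'
After 7 (j): row=1 col=2 char='n'
After 8 (k): row=0 col=2 char='n'
After 9 (gg): row=0 col=0 char='_'
After 10 (w): row=0 col=2 char='n'
After 11 (j): row=1 col=2 char='n'
After 12 (k): row=0 col=2 char='n'

Answer: 0,2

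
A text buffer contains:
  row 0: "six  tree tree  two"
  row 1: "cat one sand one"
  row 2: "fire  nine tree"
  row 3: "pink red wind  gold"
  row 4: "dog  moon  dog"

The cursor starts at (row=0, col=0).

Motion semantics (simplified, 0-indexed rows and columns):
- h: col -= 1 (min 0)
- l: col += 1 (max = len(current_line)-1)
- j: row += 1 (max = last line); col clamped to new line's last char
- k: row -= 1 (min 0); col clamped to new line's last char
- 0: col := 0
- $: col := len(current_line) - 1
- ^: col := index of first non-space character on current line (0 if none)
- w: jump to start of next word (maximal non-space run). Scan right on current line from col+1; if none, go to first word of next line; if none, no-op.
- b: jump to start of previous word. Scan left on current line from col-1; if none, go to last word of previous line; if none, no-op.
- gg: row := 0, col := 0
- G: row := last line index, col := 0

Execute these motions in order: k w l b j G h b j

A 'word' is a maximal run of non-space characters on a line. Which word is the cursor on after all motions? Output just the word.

After 1 (k): row=0 col=0 char='s'
After 2 (w): row=0 col=5 char='t'
After 3 (l): row=0 col=6 char='r'
After 4 (b): row=0 col=5 char='t'
After 5 (j): row=1 col=5 char='n'
After 6 (G): row=4 col=0 char='d'
After 7 (h): row=4 col=0 char='d'
After 8 (b): row=3 col=15 char='g'
After 9 (j): row=4 col=13 char='g'

Answer: dog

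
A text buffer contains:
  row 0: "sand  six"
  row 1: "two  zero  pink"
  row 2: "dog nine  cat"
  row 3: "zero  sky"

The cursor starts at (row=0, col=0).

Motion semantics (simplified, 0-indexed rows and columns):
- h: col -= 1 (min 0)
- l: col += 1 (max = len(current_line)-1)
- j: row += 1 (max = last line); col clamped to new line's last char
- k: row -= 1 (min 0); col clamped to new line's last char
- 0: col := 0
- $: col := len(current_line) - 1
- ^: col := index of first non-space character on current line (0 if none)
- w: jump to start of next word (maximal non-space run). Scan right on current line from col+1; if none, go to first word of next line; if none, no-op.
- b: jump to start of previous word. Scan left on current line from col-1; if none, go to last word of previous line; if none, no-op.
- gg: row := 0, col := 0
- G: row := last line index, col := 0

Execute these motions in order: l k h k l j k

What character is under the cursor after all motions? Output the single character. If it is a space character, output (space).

Answer: a

Derivation:
After 1 (l): row=0 col=1 char='a'
After 2 (k): row=0 col=1 char='a'
After 3 (h): row=0 col=0 char='s'
After 4 (k): row=0 col=0 char='s'
After 5 (l): row=0 col=1 char='a'
After 6 (j): row=1 col=1 char='w'
After 7 (k): row=0 col=1 char='a'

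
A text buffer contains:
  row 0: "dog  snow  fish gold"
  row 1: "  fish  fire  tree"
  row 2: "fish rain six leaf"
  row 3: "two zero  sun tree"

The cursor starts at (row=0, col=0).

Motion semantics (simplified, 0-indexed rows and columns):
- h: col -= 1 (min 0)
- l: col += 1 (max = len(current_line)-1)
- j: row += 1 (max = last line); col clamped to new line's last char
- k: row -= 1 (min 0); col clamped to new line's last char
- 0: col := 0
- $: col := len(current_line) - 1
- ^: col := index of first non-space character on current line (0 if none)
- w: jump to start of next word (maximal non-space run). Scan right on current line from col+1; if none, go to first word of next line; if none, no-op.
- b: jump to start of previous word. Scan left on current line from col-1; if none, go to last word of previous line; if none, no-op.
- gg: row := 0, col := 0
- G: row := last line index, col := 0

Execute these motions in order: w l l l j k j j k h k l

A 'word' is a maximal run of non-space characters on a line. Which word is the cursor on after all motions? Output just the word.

Answer: snow

Derivation:
After 1 (w): row=0 col=5 char='s'
After 2 (l): row=0 col=6 char='n'
After 3 (l): row=0 col=7 char='o'
After 4 (l): row=0 col=8 char='w'
After 5 (j): row=1 col=8 char='f'
After 6 (k): row=0 col=8 char='w'
After 7 (j): row=1 col=8 char='f'
After 8 (j): row=2 col=8 char='n'
After 9 (k): row=1 col=8 char='f'
After 10 (h): row=1 col=7 char='_'
After 11 (k): row=0 col=7 char='o'
After 12 (l): row=0 col=8 char='w'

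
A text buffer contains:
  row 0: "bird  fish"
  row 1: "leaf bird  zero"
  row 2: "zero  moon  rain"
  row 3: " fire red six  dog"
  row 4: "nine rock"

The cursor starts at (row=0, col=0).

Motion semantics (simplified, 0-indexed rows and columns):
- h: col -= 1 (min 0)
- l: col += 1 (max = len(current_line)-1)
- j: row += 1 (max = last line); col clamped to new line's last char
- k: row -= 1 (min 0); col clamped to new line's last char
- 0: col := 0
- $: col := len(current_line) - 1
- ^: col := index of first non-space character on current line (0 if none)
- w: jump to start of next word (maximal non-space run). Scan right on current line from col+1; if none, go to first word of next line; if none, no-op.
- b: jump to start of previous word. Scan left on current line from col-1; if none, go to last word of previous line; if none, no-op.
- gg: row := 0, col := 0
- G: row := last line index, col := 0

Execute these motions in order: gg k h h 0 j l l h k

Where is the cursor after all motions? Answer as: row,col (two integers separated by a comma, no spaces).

After 1 (gg): row=0 col=0 char='b'
After 2 (k): row=0 col=0 char='b'
After 3 (h): row=0 col=0 char='b'
After 4 (h): row=0 col=0 char='b'
After 5 (0): row=0 col=0 char='b'
After 6 (j): row=1 col=0 char='l'
After 7 (l): row=1 col=1 char='e'
After 8 (l): row=1 col=2 char='a'
After 9 (h): row=1 col=1 char='e'
After 10 (k): row=0 col=1 char='i'

Answer: 0,1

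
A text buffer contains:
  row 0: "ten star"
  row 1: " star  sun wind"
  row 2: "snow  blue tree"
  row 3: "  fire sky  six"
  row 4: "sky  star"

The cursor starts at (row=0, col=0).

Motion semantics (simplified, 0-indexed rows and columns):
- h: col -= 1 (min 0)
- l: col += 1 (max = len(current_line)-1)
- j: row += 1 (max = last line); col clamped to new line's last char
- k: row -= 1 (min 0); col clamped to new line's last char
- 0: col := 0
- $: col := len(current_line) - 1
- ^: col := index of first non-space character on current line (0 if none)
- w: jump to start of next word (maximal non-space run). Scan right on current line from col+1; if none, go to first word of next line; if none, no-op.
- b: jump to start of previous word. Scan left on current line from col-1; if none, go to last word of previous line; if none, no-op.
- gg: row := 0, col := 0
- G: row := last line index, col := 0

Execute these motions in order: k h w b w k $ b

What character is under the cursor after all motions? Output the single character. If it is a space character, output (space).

Answer: s

Derivation:
After 1 (k): row=0 col=0 char='t'
After 2 (h): row=0 col=0 char='t'
After 3 (w): row=0 col=4 char='s'
After 4 (b): row=0 col=0 char='t'
After 5 (w): row=0 col=4 char='s'
After 6 (k): row=0 col=4 char='s'
After 7 ($): row=0 col=7 char='r'
After 8 (b): row=0 col=4 char='s'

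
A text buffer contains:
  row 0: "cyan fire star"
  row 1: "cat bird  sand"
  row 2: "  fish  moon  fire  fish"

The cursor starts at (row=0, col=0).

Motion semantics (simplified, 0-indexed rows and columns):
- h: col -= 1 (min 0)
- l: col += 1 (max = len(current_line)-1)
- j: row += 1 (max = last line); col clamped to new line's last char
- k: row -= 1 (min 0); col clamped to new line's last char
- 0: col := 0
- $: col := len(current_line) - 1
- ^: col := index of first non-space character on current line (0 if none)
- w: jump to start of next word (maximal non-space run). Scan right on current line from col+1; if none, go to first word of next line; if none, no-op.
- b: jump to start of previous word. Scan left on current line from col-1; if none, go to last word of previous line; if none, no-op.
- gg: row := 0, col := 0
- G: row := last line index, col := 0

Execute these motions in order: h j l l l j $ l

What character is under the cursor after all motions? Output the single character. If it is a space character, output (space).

Answer: h

Derivation:
After 1 (h): row=0 col=0 char='c'
After 2 (j): row=1 col=0 char='c'
After 3 (l): row=1 col=1 char='a'
After 4 (l): row=1 col=2 char='t'
After 5 (l): row=1 col=3 char='_'
After 6 (j): row=2 col=3 char='i'
After 7 ($): row=2 col=23 char='h'
After 8 (l): row=2 col=23 char='h'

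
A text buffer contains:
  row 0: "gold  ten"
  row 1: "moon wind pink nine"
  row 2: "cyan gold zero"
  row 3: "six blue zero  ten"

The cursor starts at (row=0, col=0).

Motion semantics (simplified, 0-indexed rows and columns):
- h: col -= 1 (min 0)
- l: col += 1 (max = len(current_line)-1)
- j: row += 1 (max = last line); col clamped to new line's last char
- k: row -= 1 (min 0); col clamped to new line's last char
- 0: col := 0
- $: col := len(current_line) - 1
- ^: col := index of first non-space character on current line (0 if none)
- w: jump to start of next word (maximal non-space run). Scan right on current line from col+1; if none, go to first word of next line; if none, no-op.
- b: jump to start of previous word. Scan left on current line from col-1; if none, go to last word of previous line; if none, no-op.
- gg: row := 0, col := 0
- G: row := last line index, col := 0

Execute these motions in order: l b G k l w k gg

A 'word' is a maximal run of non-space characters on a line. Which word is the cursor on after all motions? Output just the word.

Answer: gold

Derivation:
After 1 (l): row=0 col=1 char='o'
After 2 (b): row=0 col=0 char='g'
After 3 (G): row=3 col=0 char='s'
After 4 (k): row=2 col=0 char='c'
After 5 (l): row=2 col=1 char='y'
After 6 (w): row=2 col=5 char='g'
After 7 (k): row=1 col=5 char='w'
After 8 (gg): row=0 col=0 char='g'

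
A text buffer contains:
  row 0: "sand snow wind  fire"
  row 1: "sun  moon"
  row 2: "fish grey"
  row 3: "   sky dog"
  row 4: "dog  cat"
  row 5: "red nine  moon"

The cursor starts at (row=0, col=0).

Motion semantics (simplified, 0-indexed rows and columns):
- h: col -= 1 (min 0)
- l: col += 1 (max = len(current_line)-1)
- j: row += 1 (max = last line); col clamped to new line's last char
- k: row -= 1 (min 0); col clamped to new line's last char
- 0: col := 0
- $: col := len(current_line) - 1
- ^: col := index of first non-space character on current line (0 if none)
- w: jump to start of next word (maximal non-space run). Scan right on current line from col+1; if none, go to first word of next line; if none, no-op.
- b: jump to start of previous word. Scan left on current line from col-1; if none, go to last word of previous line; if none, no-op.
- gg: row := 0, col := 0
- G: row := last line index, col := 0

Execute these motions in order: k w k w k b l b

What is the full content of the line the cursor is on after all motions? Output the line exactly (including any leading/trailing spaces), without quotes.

After 1 (k): row=0 col=0 char='s'
After 2 (w): row=0 col=5 char='s'
After 3 (k): row=0 col=5 char='s'
After 4 (w): row=0 col=10 char='w'
After 5 (k): row=0 col=10 char='w'
After 6 (b): row=0 col=5 char='s'
After 7 (l): row=0 col=6 char='n'
After 8 (b): row=0 col=5 char='s'

Answer: sand snow wind  fire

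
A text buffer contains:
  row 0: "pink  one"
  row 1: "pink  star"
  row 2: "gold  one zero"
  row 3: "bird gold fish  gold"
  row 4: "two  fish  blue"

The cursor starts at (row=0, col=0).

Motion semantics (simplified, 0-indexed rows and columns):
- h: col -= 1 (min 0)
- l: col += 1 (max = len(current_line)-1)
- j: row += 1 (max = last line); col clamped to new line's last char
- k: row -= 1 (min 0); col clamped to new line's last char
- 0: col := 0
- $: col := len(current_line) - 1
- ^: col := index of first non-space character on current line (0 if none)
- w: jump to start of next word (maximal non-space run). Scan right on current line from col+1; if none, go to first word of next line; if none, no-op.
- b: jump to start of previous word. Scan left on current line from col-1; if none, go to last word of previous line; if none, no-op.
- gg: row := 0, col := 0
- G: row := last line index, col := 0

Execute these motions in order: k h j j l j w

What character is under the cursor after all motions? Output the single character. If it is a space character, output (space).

Answer: g

Derivation:
After 1 (k): row=0 col=0 char='p'
After 2 (h): row=0 col=0 char='p'
After 3 (j): row=1 col=0 char='p'
After 4 (j): row=2 col=0 char='g'
After 5 (l): row=2 col=1 char='o'
After 6 (j): row=3 col=1 char='i'
After 7 (w): row=3 col=5 char='g'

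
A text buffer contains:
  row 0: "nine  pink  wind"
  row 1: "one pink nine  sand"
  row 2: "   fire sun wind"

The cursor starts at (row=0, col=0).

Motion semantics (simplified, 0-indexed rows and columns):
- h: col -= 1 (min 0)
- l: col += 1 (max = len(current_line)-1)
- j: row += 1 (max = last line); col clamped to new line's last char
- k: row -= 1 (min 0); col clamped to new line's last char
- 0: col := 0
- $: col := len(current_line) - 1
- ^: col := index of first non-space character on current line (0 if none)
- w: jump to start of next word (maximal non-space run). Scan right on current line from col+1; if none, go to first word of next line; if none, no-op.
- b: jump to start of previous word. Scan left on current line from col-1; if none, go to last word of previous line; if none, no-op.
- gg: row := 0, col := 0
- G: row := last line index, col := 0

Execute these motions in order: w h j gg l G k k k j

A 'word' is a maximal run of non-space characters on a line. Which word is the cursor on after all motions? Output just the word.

Answer: one

Derivation:
After 1 (w): row=0 col=6 char='p'
After 2 (h): row=0 col=5 char='_'
After 3 (j): row=1 col=5 char='i'
After 4 (gg): row=0 col=0 char='n'
After 5 (l): row=0 col=1 char='i'
After 6 (G): row=2 col=0 char='_'
After 7 (k): row=1 col=0 char='o'
After 8 (k): row=0 col=0 char='n'
After 9 (k): row=0 col=0 char='n'
After 10 (j): row=1 col=0 char='o'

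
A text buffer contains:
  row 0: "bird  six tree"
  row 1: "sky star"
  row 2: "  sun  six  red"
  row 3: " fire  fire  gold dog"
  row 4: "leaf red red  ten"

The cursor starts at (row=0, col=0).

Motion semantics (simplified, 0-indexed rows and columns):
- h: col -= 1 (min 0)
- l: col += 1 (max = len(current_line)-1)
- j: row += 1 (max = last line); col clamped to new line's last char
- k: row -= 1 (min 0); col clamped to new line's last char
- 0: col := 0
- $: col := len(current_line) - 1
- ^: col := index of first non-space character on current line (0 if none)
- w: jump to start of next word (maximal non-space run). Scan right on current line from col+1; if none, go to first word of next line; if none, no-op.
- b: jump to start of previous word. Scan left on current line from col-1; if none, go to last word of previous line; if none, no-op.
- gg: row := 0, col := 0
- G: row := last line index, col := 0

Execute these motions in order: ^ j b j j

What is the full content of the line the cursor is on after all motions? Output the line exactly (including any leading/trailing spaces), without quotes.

After 1 (^): row=0 col=0 char='b'
After 2 (j): row=1 col=0 char='s'
After 3 (b): row=0 col=10 char='t'
After 4 (j): row=1 col=7 char='r'
After 5 (j): row=2 col=7 char='s'

Answer:   sun  six  red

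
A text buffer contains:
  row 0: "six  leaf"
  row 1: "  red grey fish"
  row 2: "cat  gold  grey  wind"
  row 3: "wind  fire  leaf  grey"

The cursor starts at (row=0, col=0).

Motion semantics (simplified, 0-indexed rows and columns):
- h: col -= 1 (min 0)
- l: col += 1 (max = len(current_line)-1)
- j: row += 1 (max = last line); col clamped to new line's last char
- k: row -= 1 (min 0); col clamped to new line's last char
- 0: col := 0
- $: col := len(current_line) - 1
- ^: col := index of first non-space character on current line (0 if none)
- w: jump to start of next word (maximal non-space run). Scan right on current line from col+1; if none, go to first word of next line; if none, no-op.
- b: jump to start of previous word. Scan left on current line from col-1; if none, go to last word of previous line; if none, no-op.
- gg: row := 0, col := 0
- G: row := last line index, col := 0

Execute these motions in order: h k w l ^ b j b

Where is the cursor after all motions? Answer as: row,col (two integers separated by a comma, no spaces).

After 1 (h): row=0 col=0 char='s'
After 2 (k): row=0 col=0 char='s'
After 3 (w): row=0 col=5 char='l'
After 4 (l): row=0 col=6 char='e'
After 5 (^): row=0 col=0 char='s'
After 6 (b): row=0 col=0 char='s'
After 7 (j): row=1 col=0 char='_'
After 8 (b): row=0 col=5 char='l'

Answer: 0,5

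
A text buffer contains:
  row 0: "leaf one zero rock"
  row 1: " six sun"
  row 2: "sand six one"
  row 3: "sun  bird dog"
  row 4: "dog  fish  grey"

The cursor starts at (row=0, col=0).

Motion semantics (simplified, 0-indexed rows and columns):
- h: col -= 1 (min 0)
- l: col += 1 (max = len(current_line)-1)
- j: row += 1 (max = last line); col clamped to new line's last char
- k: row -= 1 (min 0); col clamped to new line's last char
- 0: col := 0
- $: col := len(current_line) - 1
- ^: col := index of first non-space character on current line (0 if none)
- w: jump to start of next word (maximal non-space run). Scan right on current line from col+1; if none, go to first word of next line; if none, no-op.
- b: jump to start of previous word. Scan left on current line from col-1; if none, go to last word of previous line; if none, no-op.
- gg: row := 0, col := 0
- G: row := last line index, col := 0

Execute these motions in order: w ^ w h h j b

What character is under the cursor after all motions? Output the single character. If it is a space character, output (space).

After 1 (w): row=0 col=5 char='o'
After 2 (^): row=0 col=0 char='l'
After 3 (w): row=0 col=5 char='o'
After 4 (h): row=0 col=4 char='_'
After 5 (h): row=0 col=3 char='f'
After 6 (j): row=1 col=3 char='x'
After 7 (b): row=1 col=1 char='s'

Answer: s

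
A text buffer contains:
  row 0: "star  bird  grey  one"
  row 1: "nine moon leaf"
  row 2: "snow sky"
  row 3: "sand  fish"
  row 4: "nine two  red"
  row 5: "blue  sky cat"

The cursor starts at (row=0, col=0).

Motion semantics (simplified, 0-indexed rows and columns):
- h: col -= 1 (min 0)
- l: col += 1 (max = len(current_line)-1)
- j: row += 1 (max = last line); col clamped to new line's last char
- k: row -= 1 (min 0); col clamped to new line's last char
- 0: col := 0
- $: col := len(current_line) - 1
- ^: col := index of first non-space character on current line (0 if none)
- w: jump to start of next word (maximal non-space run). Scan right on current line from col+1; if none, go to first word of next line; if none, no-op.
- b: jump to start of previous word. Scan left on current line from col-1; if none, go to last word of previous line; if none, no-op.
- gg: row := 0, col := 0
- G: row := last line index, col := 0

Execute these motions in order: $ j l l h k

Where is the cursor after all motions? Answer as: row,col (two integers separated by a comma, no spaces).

Answer: 0,12

Derivation:
After 1 ($): row=0 col=20 char='e'
After 2 (j): row=1 col=13 char='f'
After 3 (l): row=1 col=13 char='f'
After 4 (l): row=1 col=13 char='f'
After 5 (h): row=1 col=12 char='a'
After 6 (k): row=0 col=12 char='g'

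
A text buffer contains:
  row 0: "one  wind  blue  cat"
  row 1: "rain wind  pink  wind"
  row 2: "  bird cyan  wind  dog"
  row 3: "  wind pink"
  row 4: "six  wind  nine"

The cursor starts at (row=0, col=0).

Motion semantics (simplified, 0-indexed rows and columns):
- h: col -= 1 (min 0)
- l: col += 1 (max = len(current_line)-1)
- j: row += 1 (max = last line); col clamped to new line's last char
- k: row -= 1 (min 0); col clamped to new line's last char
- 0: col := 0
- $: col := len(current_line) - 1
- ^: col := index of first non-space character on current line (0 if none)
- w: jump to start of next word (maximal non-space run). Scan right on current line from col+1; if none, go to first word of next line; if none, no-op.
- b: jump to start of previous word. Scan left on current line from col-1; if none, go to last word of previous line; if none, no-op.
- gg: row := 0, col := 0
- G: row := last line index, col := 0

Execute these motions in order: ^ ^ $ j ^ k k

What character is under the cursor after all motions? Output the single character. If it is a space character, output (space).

After 1 (^): row=0 col=0 char='o'
After 2 (^): row=0 col=0 char='o'
After 3 ($): row=0 col=19 char='t'
After 4 (j): row=1 col=19 char='n'
After 5 (^): row=1 col=0 char='r'
After 6 (k): row=0 col=0 char='o'
After 7 (k): row=0 col=0 char='o'

Answer: o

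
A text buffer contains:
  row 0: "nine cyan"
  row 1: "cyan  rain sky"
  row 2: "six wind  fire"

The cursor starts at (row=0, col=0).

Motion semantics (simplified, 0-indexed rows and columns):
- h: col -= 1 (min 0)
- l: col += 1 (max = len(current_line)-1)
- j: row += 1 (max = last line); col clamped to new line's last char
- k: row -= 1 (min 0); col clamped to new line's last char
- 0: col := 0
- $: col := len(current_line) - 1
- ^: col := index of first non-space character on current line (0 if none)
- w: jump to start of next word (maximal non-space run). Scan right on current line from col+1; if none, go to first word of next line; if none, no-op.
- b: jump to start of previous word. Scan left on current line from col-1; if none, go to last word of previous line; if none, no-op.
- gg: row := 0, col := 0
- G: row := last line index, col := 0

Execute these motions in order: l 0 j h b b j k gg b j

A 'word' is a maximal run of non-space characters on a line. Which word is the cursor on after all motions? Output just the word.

Answer: cyan

Derivation:
After 1 (l): row=0 col=1 char='i'
After 2 (0): row=0 col=0 char='n'
After 3 (j): row=1 col=0 char='c'
After 4 (h): row=1 col=0 char='c'
After 5 (b): row=0 col=5 char='c'
After 6 (b): row=0 col=0 char='n'
After 7 (j): row=1 col=0 char='c'
After 8 (k): row=0 col=0 char='n'
After 9 (gg): row=0 col=0 char='n'
After 10 (b): row=0 col=0 char='n'
After 11 (j): row=1 col=0 char='c'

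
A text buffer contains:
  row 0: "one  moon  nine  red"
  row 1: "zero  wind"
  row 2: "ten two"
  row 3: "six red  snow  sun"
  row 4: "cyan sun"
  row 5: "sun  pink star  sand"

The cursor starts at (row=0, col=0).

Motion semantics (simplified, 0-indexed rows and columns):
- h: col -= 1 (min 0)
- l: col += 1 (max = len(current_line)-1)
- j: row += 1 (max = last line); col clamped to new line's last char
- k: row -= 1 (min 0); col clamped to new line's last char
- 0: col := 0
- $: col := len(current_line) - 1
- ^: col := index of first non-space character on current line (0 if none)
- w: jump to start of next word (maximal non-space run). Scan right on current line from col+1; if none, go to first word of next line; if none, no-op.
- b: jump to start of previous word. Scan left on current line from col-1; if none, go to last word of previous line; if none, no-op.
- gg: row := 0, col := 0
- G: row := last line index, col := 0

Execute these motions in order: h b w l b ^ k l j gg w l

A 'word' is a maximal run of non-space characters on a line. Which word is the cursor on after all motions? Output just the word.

Answer: moon

Derivation:
After 1 (h): row=0 col=0 char='o'
After 2 (b): row=0 col=0 char='o'
After 3 (w): row=0 col=5 char='m'
After 4 (l): row=0 col=6 char='o'
After 5 (b): row=0 col=5 char='m'
After 6 (^): row=0 col=0 char='o'
After 7 (k): row=0 col=0 char='o'
After 8 (l): row=0 col=1 char='n'
After 9 (j): row=1 col=1 char='e'
After 10 (gg): row=0 col=0 char='o'
After 11 (w): row=0 col=5 char='m'
After 12 (l): row=0 col=6 char='o'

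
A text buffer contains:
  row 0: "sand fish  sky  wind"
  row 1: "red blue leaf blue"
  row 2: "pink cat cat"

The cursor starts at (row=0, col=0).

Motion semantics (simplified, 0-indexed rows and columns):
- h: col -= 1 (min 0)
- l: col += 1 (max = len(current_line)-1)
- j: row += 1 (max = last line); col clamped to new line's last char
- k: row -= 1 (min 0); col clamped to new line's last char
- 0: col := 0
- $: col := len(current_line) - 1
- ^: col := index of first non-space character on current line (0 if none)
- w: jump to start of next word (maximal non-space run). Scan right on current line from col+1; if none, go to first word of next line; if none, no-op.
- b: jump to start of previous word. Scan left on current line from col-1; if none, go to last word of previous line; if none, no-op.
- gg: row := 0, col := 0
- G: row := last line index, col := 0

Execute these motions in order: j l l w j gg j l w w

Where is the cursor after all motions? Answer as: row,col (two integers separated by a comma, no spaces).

Answer: 1,9

Derivation:
After 1 (j): row=1 col=0 char='r'
After 2 (l): row=1 col=1 char='e'
After 3 (l): row=1 col=2 char='d'
After 4 (w): row=1 col=4 char='b'
After 5 (j): row=2 col=4 char='_'
After 6 (gg): row=0 col=0 char='s'
After 7 (j): row=1 col=0 char='r'
After 8 (l): row=1 col=1 char='e'
After 9 (w): row=1 col=4 char='b'
After 10 (w): row=1 col=9 char='l'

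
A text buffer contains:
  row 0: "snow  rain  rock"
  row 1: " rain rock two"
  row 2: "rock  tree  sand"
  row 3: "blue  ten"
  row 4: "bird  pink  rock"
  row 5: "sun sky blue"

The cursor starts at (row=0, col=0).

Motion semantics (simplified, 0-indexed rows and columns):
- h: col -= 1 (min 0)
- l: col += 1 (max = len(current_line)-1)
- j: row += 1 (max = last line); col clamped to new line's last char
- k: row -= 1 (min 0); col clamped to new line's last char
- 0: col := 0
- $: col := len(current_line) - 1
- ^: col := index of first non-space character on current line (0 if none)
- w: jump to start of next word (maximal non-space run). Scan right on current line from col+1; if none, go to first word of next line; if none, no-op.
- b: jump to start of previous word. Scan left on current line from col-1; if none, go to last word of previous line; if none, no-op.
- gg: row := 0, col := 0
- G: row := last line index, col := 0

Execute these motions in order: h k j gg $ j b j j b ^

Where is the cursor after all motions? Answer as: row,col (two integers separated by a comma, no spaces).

Answer: 3,0

Derivation:
After 1 (h): row=0 col=0 char='s'
After 2 (k): row=0 col=0 char='s'
After 3 (j): row=1 col=0 char='_'
After 4 (gg): row=0 col=0 char='s'
After 5 ($): row=0 col=15 char='k'
After 6 (j): row=1 col=13 char='o'
After 7 (b): row=1 col=11 char='t'
After 8 (j): row=2 col=11 char='_'
After 9 (j): row=3 col=8 char='n'
After 10 (b): row=3 col=6 char='t'
After 11 (^): row=3 col=0 char='b'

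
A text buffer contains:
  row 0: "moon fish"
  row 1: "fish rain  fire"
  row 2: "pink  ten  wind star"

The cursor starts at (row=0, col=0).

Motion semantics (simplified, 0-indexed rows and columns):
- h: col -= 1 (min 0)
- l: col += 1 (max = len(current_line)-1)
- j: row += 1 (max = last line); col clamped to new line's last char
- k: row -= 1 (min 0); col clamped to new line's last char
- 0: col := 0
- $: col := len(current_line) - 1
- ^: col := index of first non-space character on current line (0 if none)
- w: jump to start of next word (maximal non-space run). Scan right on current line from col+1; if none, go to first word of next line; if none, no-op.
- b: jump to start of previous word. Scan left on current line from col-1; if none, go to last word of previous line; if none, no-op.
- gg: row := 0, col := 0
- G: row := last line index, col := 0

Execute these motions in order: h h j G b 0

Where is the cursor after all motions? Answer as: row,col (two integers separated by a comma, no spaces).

Answer: 1,0

Derivation:
After 1 (h): row=0 col=0 char='m'
After 2 (h): row=0 col=0 char='m'
After 3 (j): row=1 col=0 char='f'
After 4 (G): row=2 col=0 char='p'
After 5 (b): row=1 col=11 char='f'
After 6 (0): row=1 col=0 char='f'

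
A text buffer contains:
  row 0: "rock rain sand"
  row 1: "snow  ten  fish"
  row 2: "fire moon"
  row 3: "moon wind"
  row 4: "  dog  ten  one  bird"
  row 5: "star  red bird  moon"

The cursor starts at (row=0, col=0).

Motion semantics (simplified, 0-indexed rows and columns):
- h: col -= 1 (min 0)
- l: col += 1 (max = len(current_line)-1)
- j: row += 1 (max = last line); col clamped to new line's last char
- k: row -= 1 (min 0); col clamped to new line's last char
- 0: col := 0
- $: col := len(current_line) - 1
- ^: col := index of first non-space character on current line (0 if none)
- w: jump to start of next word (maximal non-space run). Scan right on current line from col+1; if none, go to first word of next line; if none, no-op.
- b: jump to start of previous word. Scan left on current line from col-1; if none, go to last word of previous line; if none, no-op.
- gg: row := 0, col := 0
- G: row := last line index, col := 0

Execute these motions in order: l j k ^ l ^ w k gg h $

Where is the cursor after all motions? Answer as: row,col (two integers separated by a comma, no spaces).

Answer: 0,13

Derivation:
After 1 (l): row=0 col=1 char='o'
After 2 (j): row=1 col=1 char='n'
After 3 (k): row=0 col=1 char='o'
After 4 (^): row=0 col=0 char='r'
After 5 (l): row=0 col=1 char='o'
After 6 (^): row=0 col=0 char='r'
After 7 (w): row=0 col=5 char='r'
After 8 (k): row=0 col=5 char='r'
After 9 (gg): row=0 col=0 char='r'
After 10 (h): row=0 col=0 char='r'
After 11 ($): row=0 col=13 char='d'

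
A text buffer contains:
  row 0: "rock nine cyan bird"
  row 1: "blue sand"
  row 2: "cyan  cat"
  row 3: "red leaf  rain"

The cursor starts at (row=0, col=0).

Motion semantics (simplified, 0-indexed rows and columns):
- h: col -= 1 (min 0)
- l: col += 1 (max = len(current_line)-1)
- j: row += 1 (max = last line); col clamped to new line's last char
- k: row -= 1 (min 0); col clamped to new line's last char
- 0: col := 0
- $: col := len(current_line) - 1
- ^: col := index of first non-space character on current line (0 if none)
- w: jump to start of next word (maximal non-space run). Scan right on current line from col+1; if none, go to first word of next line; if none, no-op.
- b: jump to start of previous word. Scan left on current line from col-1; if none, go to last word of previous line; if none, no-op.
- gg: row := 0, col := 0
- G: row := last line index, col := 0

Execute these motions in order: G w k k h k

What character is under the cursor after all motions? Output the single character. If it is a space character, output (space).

Answer: k

Derivation:
After 1 (G): row=3 col=0 char='r'
After 2 (w): row=3 col=4 char='l'
After 3 (k): row=2 col=4 char='_'
After 4 (k): row=1 col=4 char='_'
After 5 (h): row=1 col=3 char='e'
After 6 (k): row=0 col=3 char='k'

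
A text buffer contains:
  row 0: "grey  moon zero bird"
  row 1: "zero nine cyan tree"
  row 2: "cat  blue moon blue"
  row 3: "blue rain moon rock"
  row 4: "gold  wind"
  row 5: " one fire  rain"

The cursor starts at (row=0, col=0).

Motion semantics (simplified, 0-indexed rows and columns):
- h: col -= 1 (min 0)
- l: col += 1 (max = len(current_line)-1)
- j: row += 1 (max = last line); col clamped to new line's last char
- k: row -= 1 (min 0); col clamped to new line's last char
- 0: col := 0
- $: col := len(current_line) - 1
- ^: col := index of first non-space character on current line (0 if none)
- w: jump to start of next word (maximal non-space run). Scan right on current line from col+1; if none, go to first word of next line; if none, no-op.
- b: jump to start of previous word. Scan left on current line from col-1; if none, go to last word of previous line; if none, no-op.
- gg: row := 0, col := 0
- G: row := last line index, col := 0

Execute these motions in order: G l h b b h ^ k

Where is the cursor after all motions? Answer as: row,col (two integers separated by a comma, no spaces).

Answer: 3,0

Derivation:
After 1 (G): row=5 col=0 char='_'
After 2 (l): row=5 col=1 char='o'
After 3 (h): row=5 col=0 char='_'
After 4 (b): row=4 col=6 char='w'
After 5 (b): row=4 col=0 char='g'
After 6 (h): row=4 col=0 char='g'
After 7 (^): row=4 col=0 char='g'
After 8 (k): row=3 col=0 char='b'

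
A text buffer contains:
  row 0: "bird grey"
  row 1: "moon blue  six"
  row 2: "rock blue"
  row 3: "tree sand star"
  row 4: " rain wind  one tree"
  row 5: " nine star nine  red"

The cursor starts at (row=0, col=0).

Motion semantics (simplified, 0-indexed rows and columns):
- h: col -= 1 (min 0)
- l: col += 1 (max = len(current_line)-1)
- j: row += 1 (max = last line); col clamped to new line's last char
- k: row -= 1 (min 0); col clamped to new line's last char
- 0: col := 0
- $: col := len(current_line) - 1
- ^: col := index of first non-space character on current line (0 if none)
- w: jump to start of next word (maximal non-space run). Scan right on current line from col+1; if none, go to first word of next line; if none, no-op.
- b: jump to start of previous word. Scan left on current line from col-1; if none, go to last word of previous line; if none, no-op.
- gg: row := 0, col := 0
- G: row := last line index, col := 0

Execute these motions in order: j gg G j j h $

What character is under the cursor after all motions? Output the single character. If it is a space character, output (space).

After 1 (j): row=1 col=0 char='m'
After 2 (gg): row=0 col=0 char='b'
After 3 (G): row=5 col=0 char='_'
After 4 (j): row=5 col=0 char='_'
After 5 (j): row=5 col=0 char='_'
After 6 (h): row=5 col=0 char='_'
After 7 ($): row=5 col=19 char='d'

Answer: d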